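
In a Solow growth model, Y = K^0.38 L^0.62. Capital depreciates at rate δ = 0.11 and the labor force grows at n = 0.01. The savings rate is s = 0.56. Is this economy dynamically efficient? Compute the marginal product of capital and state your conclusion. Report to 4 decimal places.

dynamically inefficient; MPK ≈ 0.0814

Capital per worker breaks even when investment replaces (n + δ)·k; here n + δ = 0.12.
Steady-state k*: s·k^0.38 = 0.12·k gives k* = (0.56/0.12)^(1/0.62) ≈ 11.9962.
MPK = 0.38·11.9962^(-0.62) ≈ 0.0814.
MPK < n+δ = 0.12, so the economy is dynamically inefficient (over-saving).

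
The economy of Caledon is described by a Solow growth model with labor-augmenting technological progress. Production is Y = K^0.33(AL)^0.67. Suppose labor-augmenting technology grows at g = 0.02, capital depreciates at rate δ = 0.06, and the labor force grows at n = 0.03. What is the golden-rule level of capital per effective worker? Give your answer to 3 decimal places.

k_gold ≈ 5.154

n + g + δ = 0.03 + 0.02 + 0.06 = 0.11.
At the golden rule the marginal product of capital equals n+g+δ: 0.33·k^(0.33−1) = 0.11. Solving, k_gold = (0.33/0.11)^(1/0.67) ≈ 5.1537.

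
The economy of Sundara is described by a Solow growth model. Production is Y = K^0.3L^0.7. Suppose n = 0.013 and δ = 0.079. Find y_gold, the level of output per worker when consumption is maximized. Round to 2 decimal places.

n + δ = 0.013 + 0.079 = 0.092.
Maximizing c = f(k) − (n+δ)·k gives f'(k) = n+δ, i.e. 0.3·k^(0.3−1) = 0.092, so k_gold = (0.3/0.092)^(1/0.7) ≈ 5.4117.
Output: y_gold = k_gold^0.3 = 5.4117^0.3 ≈ 1.6596.

y_gold ≈ 1.66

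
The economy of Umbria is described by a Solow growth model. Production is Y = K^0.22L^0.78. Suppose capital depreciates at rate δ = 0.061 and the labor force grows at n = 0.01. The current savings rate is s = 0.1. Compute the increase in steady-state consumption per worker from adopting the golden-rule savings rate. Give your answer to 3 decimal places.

n + δ = 0.01 + 0.061 = 0.071.
Current steady state (s = 0.1): k* = (0.1/0.071)^(1/0.78) ≈ 1.5513, y* = 1.5513^0.22 ≈ 1.1014, c* = (1−0.1)·1.1014 ≈ 0.9913.
At the golden rule the marginal product of capital equals n+δ: 0.22·k^(0.22−1) = 0.071. Solving, k_gold = (0.22/0.071)^(1/0.78) ≈ 4.2628.
y_gold = 4.2628^0.22 ≈ 1.3757, c_gold = y_gold − 0.071·k_gold ≈ 1.0731.
Gain: Δc = 1.0731 − 0.9913 ≈ 0.0818.

Δc ≈ 0.082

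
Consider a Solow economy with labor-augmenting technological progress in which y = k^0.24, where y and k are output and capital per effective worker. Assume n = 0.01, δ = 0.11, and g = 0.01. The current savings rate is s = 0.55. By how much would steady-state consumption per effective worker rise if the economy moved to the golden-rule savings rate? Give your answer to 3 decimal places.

Capital per effective worker breaks even when investment replaces (n + g + δ)·k; here n + g + δ = 0.13.
Current steady state (s = 0.55): k* = (0.55/0.13)^(1/0.76) ≈ 6.6717, y* = 6.6717^0.24 ≈ 1.5769, c* = (1−0.55)·1.5769 ≈ 0.7096.
Maximizing c = f(k) − (n+g+δ)·k gives f'(k) = n+g+δ, i.e. 0.24·k^(0.24−1) = 0.13, so k_gold = (0.24/0.13)^(1/0.76) ≈ 2.2405.
y_gold = 2.2405^0.24 ≈ 1.2136, c_gold = y_gold − 0.13·k_gold ≈ 0.9224.
Gain: Δc = 0.9224 − 0.7096 ≈ 0.2127.

Δc ≈ 0.213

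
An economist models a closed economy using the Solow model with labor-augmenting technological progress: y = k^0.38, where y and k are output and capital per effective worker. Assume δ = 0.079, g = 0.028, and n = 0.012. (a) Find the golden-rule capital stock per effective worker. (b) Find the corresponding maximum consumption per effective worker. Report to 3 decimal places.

Break-even investment rate: n + g + δ = 0.012 + 0.028 + 0.079 = 0.119.
Golden rule sets MPK = n+g+δ: 0.38·k^(0.38−1) = 0.119, so k_gold = (0.38/0.119)^(1/0.62) ≈ 6.5056.
y_gold = 6.5056^0.38 ≈ 2.0373; c_gold = y_gold − 0.119·k_gold ≈ 1.2631.

(a) k_gold ≈ 6.506; (b) c_gold ≈ 1.263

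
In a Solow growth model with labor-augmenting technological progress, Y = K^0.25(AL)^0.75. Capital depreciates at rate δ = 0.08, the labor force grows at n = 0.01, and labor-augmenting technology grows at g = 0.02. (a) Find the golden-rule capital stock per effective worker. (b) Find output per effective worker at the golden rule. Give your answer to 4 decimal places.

The effective depreciation rate is n + g + δ = 0.01 + 0.02 + 0.08 = 0.11.
At the golden rule the marginal product of capital equals n+g+δ: 0.25·k^(0.25−1) = 0.11. Solving, k_gold = (0.25/0.11)^(1/0.75) ≈ 2.9881.
y_gold = 2.9881^0.25 ≈ 1.3148.

(a) k_gold ≈ 2.9881; (b) y_gold ≈ 1.3148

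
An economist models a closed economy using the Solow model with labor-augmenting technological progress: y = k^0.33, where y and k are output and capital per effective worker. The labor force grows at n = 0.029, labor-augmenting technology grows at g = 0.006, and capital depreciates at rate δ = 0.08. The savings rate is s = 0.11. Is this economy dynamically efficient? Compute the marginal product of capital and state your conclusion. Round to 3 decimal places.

n + g + δ = 0.029 + 0.006 + 0.08 = 0.115.
Steady-state k*: s·k^0.33 = 0.115·k gives k* = (0.11/0.115)^(1/0.67) ≈ 0.9358.
MPK = 0.33·0.9358^(-0.67) ≈ 0.3450.
MPK > n+g+δ = 0.115, so the economy is dynamically efficient (under-saving).

dynamically efficient; MPK ≈ 0.345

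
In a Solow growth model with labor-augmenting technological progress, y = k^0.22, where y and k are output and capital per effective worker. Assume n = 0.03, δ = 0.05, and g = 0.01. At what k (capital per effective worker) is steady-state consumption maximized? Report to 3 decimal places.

The effective depreciation rate is n + g + δ = 0.03 + 0.01 + 0.05 = 0.09.
Golden rule sets MPK = n+g+δ: 0.22·k^(0.22−1) = 0.09, so k_gold = (0.22/0.09)^(1/0.78) ≈ 3.1453.

k_gold ≈ 3.145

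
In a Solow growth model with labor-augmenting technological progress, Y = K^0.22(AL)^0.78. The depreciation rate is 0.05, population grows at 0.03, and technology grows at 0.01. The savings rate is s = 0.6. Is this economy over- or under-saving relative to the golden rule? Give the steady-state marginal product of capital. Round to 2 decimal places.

n + g + δ = 0.03 + 0.01 + 0.05 = 0.09.
Steady-state k*: s·k^0.22 = 0.09·k gives k* = (0.6/0.09)^(1/0.78) ≈ 11.3840.
MPK = 0.22·11.3840^(-0.78) ≈ 0.0330.
MPK < n+g+δ = 0.09, so the economy is dynamically inefficient (over-saving).

over-saving; MPK ≈ 0.03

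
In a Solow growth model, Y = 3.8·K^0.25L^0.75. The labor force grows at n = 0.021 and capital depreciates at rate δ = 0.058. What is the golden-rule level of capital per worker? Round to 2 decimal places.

k_gold ≈ 27.55

Break-even investment rate: n + δ = 0.021 + 0.058 = 0.079.
At the golden rule the marginal product of capital equals n+δ: 0.25·3.8·k^(0.25−1) = 0.079. Solving, k_gold = (0.25·3.8/0.079)^(1/0.75) ≈ 27.5504.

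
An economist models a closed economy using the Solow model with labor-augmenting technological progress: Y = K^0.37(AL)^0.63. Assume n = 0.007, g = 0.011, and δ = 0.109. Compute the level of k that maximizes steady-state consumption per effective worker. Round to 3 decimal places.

The effective depreciation rate is n + g + δ = 0.007 + 0.011 + 0.109 = 0.127.
Setting f'(k) = n+g+δ gives 0.37·k^(0.37−1) = 0.127, hence k_gold = (0.37/0.127)^(1/0.63) ≈ 5.4593.

k_gold ≈ 5.459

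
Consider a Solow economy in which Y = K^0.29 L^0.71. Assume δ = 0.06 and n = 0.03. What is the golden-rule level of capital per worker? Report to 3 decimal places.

k_gold ≈ 5.197

The effective depreciation rate is n + δ = 0.03 + 0.06 = 0.09.
At the golden rule the marginal product of capital equals n+δ: 0.29·k^(0.29−1) = 0.09. Solving, k_gold = (0.29/0.09)^(1/0.71) ≈ 5.1965.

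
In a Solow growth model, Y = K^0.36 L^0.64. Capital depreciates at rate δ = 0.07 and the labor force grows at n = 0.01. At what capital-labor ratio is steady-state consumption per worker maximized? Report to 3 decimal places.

k_gold ≈ 10.487

n + δ = 0.01 + 0.07 = 0.08.
Golden rule sets MPK = n+δ: 0.36·k^(0.36−1) = 0.08, so k_gold = (0.36/0.08)^(1/0.64) ≈ 10.4868.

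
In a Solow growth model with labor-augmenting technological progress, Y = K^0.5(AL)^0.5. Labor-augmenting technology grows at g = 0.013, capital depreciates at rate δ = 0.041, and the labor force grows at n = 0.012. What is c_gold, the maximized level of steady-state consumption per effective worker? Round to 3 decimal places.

n + g + δ = 0.012 + 0.013 + 0.041 = 0.066.
At the golden rule the marginal product of capital equals n+g+δ: 0.5·k^(0.5−1) = 0.066. Solving, k_gold = (0.5/0.066)^(1/0.5) ≈ 57.3921.
y_gold = 57.3921^0.5 ≈ 7.5758.
c_gold = y_gold − (n+g+δ)·k_gold = 7.5758 − 0.066·57.3921 ≈ 3.7879.

c_gold ≈ 3.788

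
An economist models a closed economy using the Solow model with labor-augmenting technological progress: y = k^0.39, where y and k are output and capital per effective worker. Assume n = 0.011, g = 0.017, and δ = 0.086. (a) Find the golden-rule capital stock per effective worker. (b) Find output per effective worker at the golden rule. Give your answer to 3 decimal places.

(a) k_gold ≈ 7.511; (b) y_gold ≈ 2.195

The effective depreciation rate is n + g + δ = 0.011 + 0.017 + 0.086 = 0.114.
At the golden rule the marginal product of capital equals n+g+δ: 0.39·k^(0.39−1) = 0.114. Solving, k_gold = (0.39/0.114)^(1/0.61) ≈ 7.5105.
y_gold = 7.5105^0.39 ≈ 2.1954.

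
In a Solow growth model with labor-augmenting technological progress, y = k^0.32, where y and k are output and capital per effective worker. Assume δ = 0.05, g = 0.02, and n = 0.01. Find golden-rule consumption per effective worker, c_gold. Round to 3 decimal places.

Break-even investment rate: n + g + δ = 0.01 + 0.02 + 0.05 = 0.08.
Golden rule sets MPK = n+g+δ: 0.32·k^(0.32−1) = 0.08, so k_gold = (0.32/0.08)^(1/0.68) ≈ 7.6804.
y_gold = 7.6804^0.32 ≈ 1.9201.
c_gold = y_gold − (n+g+δ)·k_gold = 1.9201 − 0.08·7.6804 ≈ 1.3057.

c_gold ≈ 1.306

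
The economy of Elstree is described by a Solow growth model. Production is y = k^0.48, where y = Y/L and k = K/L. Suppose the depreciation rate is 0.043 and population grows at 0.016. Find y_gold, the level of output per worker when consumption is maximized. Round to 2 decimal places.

n + δ = 0.016 + 0.043 = 0.059.
Golden rule sets MPK = n+δ: 0.48·k^(0.48−1) = 0.059, so k_gold = (0.48/0.059)^(1/0.52) ≈ 56.3311.
Output: y_gold = k_gold^0.48 = 56.3311^0.48 ≈ 6.9240.

y_gold ≈ 6.92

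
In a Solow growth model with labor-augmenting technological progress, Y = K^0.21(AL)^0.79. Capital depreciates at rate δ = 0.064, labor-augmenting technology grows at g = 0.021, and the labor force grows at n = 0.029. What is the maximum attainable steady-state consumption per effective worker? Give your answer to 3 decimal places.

c_gold ≈ 0.929

Break-even investment rate: n + g + δ = 0.029 + 0.021 + 0.064 = 0.114.
Setting f'(k) = n+g+δ gives 0.21·k^(0.21−1) = 0.114, hence k_gold = (0.21/0.114)^(1/0.79) ≈ 2.1669.
y_gold = 2.1669^0.21 ≈ 1.1763.
c_gold = y_gold − (n+g+δ)·k_gold = 1.1763 − 0.114·2.1669 ≈ 0.9293.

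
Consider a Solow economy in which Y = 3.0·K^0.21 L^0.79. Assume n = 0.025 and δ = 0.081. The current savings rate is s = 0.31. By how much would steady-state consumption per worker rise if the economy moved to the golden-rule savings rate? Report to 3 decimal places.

The effective depreciation rate is n + δ = 0.025 + 0.081 = 0.106.
Current steady state (s = 0.31): k* = (0.31·3.0/0.106)^(1/0.79) ≈ 15.6277, y* = 3.0·15.6277^0.21 ≈ 5.3437, c* = (1−0.31)·5.3437 ≈ 3.6871.
Maximizing c = f(k) − (n+δ)·k gives f'(k) = n+δ, i.e. 0.21·3.0·k^(0.21−1) = 0.106, so k_gold = (0.21·3.0/0.106)^(1/0.79) ≈ 9.5453.
y_gold = 3.0·9.5453^0.21 ≈ 4.8181, c_gold = y_gold − 0.106·k_gold ≈ 3.8063.
Gain: Δc = 3.8063 − 3.6871 ≈ 0.1192.

Δc ≈ 0.119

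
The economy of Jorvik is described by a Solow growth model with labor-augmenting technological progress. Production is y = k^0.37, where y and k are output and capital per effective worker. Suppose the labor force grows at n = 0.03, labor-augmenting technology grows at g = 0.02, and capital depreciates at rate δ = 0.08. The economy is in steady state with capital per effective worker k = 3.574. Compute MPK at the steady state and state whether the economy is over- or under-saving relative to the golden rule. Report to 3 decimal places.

The effective depreciation rate is n + g + δ = 0.03 + 0.02 + 0.08 = 0.13.
MPK = 0.37·k^(0.37−1) = 0.37·3.574^(-0.63) ≈ 0.1658.
MPK > 0.13, so the economy is dynamically efficient (under-saving).

under-saving; MPK ≈ 0.166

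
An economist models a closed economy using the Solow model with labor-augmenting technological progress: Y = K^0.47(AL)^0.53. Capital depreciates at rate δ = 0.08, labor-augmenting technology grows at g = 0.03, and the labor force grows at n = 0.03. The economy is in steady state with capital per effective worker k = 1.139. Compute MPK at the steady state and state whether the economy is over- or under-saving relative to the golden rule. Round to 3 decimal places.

n + g + δ = 0.03 + 0.03 + 0.08 = 0.14.
MPK = 0.47·k^(0.47−1) = 0.47·1.139^(-0.53) ≈ 0.4387.
MPK > 0.14, so the economy is dynamically efficient (under-saving).

under-saving; MPK ≈ 0.439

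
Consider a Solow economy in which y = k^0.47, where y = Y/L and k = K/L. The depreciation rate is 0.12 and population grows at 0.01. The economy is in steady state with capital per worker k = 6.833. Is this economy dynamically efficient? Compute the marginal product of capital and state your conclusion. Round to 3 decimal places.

dynamically efficient; MPK ≈ 0.170

n + δ = 0.01 + 0.12 = 0.13.
MPK = 0.47·k^(0.47−1) = 0.47·6.833^(-0.53) ≈ 0.1697.
MPK > 0.13, so the economy is dynamically efficient (under-saving).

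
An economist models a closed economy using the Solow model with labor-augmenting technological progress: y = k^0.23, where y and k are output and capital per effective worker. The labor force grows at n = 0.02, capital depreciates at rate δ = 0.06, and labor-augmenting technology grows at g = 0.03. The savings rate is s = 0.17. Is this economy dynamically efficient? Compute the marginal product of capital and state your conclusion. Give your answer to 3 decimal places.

dynamically efficient; MPK ≈ 0.149

Capital per effective worker breaks even when investment replaces (n + g + δ)·k; here n + g + δ = 0.11.
Steady-state k*: s·k^0.23 = 0.11·k gives k* = (0.17/0.11)^(1/0.77) ≈ 1.7601.
MPK = 0.23·1.7601^(-0.77) ≈ 0.1488.
MPK > n+g+δ = 0.11, so the economy is dynamically efficient (under-saving).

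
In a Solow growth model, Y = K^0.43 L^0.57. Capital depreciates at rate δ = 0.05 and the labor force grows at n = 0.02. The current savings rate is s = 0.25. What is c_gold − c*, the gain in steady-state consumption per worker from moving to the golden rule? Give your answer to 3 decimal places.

Break-even investment rate: n + δ = 0.02 + 0.05 = 0.07.
Current steady state (s = 0.25): k* = (0.25/0.07)^(1/0.57) ≈ 9.3304, y* = 9.3304^0.43 ≈ 2.6125, c* = (1−0.25)·2.6125 ≈ 1.9594.
Golden rule sets MPK = n+δ: 0.43·k^(0.43−1) = 0.07, so k_gold = (0.43/0.07)^(1/0.57) ≈ 24.1605.
y_gold = 24.1605^0.43 ≈ 3.9331, c_gold = y_gold − 0.07·k_gold ≈ 2.2419.
Gain: Δc = 2.2419 − 1.9594 ≈ 0.2825.

Δc ≈ 0.282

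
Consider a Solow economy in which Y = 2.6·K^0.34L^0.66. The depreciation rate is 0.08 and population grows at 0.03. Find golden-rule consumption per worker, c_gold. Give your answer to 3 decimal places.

c_gold ≈ 5.021

Break-even investment rate: n + δ = 0.03 + 0.08 = 0.11.
Setting f'(k) = n+δ gives 0.34·2.6·k^(0.34−1) = 0.11, hence k_gold = (0.34·2.6/0.11)^(1/0.66) ≈ 23.5127.
y_gold = 2.6·23.5127^0.34 ≈ 7.6070.
c_gold = y_gold − (n+δ)·k_gold = 7.6070 − 0.11·23.5127 ≈ 5.0207.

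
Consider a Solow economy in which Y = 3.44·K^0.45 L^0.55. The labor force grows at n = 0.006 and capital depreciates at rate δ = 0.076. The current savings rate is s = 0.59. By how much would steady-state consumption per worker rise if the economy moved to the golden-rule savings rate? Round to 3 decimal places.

Δc ≈ 1.457

Break-even investment rate: n + δ = 0.006 + 0.076 = 0.082.
Current steady state (s = 0.59): k* = (0.59·3.44/0.082)^(1/0.55) ≈ 341.8314, y* = 3.44·341.8314^0.45 ≈ 47.5088, c* = (1−0.59)·47.5088 ≈ 19.4786.
At the golden rule the marginal product of capital equals n+δ: 0.45·3.44·k^(0.45−1) = 0.082. Solving, k_gold = (0.45·3.44/0.082)^(1/0.55) ≈ 208.8921.
y_gold = 3.44·208.8921^0.45 ≈ 38.0648, c_gold = y_gold − 0.082·k_gold ≈ 20.9356.
Gain: Δc = 20.9356 − 19.4786 ≈ 1.4570.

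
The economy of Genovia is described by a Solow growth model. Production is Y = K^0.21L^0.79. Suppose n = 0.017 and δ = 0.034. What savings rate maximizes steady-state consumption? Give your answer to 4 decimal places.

s_gold = 0.2100

Break-even investment rate: n + δ = 0.017 + 0.034 = 0.051.
At the golden rule MPK = n+δ, and in any Cobb-Douglas steady state s = (n+δ)·k/y = MPK·k/y = capital's share 0.21.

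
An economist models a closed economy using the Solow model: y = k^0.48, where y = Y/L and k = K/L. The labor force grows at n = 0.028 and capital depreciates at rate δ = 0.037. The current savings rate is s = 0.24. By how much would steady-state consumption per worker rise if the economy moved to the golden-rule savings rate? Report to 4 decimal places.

Δc ≈ 0.7547

n + δ = 0.028 + 0.037 = 0.065.
Current steady state (s = 0.24): k* = (0.24/0.065)^(1/0.52) ≈ 12.3298, y* = 12.3298^0.48 ≈ 3.3393, c* = (1−0.24)·3.3393 ≈ 2.5379.
At the golden rule the marginal product of capital equals n+δ: 0.48·k^(0.48−1) = 0.065. Solving, k_gold = (0.48/0.065)^(1/0.52) ≈ 46.7586.
y_gold = 46.7586^0.48 ≈ 6.3319, c_gold = y_gold − 0.065·k_gold ≈ 3.2926.
Gain: Δc = 3.2926 − 2.5379 ≈ 0.7547.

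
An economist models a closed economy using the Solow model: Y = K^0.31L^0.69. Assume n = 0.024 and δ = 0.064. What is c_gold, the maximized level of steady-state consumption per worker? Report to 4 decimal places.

c_gold ≈ 1.2149

The effective depreciation rate is n + δ = 0.024 + 0.064 = 0.088.
Golden rule sets MPK = n+δ: 0.31·k^(0.31−1) = 0.088, so k_gold = (0.31/0.088)^(1/0.69) ≈ 6.2027.
y_gold = 6.2027^0.31 ≈ 1.7608.
c_gold = y_gold − (n+δ)·k_gold = 1.7608 − 0.088·6.2027 ≈ 1.2149.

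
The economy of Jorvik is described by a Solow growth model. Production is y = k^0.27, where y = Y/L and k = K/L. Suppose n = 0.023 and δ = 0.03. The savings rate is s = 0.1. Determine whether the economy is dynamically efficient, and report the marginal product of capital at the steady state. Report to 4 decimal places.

The effective depreciation rate is n + δ = 0.023 + 0.03 = 0.053.
Steady-state k*: s·k^0.27 = 0.053·k gives k* = (0.1/0.053)^(1/0.73) ≈ 2.3862.
MPK = 0.27·2.3862^(-0.73) ≈ 0.1431.
MPK > n+δ = 0.053, so the economy is dynamically efficient (under-saving).

dynamically efficient; MPK ≈ 0.1431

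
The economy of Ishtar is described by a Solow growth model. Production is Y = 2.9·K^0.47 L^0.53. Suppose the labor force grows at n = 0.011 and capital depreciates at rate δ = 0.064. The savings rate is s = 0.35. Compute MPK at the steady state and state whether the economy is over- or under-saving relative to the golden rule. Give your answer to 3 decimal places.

under-saving; MPK ≈ 0.101

Break-even investment rate: n + δ = 0.011 + 0.064 = 0.075.
Steady-state k*: s·A·k^0.47 = 0.075·k gives k* = (0.35·2.9/0.075)^(1/0.53) ≈ 136.3722.
MPK = 0.47·2.9·136.3722^(-0.53) ≈ 0.1007.
MPK > n+δ = 0.075, so the economy is dynamically efficient (under-saving).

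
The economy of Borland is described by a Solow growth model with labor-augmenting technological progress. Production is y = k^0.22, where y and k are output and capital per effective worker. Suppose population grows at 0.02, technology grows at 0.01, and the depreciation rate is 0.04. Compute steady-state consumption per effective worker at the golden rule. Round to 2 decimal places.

Capital per effective worker breaks even when investment replaces (n + g + δ)·k; here n + g + δ = 0.07.
At the golden rule the marginal product of capital equals n+g+δ: 0.22·k^(0.22−1) = 0.07. Solving, k_gold = (0.22/0.07)^(1/0.78) ≈ 4.3411.
y_gold = 4.3411^0.22 ≈ 1.3812.
c_gold = y_gold − (n+g+δ)·k_gold = 1.3812 − 0.07·4.3411 ≈ 1.0774.

c_gold ≈ 1.08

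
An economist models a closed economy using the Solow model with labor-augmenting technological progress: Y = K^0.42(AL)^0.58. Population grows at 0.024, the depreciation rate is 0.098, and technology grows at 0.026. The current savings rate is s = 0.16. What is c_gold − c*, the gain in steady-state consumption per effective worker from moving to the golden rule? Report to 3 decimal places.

Δc ≈ 0.346

Capital per effective worker breaks even when investment replaces (n + g + δ)·k; here n + g + δ = 0.148.
Current steady state (s = 0.16): k* = (0.16/0.148)^(1/0.58) ≈ 1.1439, y* = 1.1439^0.42 ≈ 1.0581, c* = (1−0.16)·1.0581 ≈ 0.8888.
Setting f'(k) = n+g+δ gives 0.42·k^(0.42−1) = 0.148, hence k_gold = (0.42/0.148)^(1/0.58) ≈ 6.0397.
y_gold = 6.0397^0.42 ≈ 2.1283, c_gold = y_gold − 0.148·k_gold ≈ 1.2344.
Gain: Δc = 1.2344 − 0.8888 ≈ 0.3456.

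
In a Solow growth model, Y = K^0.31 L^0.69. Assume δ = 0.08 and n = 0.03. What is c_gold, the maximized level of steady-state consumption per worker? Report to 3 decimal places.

c_gold ≈ 1.099

n + δ = 0.03 + 0.08 = 0.11.
At the golden rule the marginal product of capital equals n+δ: 0.31·k^(0.31−1) = 0.11. Solving, k_gold = (0.31/0.11)^(1/0.69) ≈ 4.4888.
y_gold = 4.4888^0.31 ≈ 1.5928.
c_gold = y_gold − (n+δ)·k_gold = 1.5928 − 0.11·4.4888 ≈ 1.0990.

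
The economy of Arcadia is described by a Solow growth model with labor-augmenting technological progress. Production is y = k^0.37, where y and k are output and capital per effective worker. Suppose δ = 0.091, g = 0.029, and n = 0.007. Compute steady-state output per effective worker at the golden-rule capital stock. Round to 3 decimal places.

y_gold ≈ 1.874

n + g + δ = 0.007 + 0.029 + 0.091 = 0.127.
Maximizing c = f(k) − (n+g+δ)·k gives f'(k) = n+g+δ, i.e. 0.37·k^(0.37−1) = 0.127, so k_gold = (0.37/0.127)^(1/0.63) ≈ 5.4593.
Output: y_gold = k_gold^0.37 = 5.4593^0.37 ≈ 1.8739.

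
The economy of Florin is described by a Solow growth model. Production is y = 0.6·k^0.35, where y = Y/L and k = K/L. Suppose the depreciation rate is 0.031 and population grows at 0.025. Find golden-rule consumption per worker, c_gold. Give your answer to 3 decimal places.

Capital per worker breaks even when investment replaces (n + δ)·k; here n + δ = 0.056.
At the golden rule the marginal product of capital equals n+δ: 0.35·0.6·k^(0.35−1) = 0.056. Solving, k_gold = (0.35·0.6/0.056)^(1/0.65) ≈ 7.6406.
y_gold = 0.6·7.6406^0.35 ≈ 1.2225.
c_gold = y_gold − (n+δ)·k_gold = 1.2225 − 0.056·7.6406 ≈ 0.7946.

c_gold ≈ 0.795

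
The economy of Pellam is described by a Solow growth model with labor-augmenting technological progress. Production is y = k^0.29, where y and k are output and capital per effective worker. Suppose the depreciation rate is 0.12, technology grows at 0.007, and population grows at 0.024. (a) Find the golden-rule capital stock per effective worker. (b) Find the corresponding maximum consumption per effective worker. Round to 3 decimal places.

Capital per effective worker breaks even when investment replaces (n + g + δ)·k; here n + g + δ = 0.151.
Golden rule sets MPK = n+g+δ: 0.29·k^(0.29−1) = 0.151, so k_gold = (0.29/0.151)^(1/0.71) ≈ 2.5072.
y_gold = 2.5072^0.29 ≈ 1.3055; c_gold = y_gold − 0.151·k_gold ≈ 0.9269.

(a) k_gold ≈ 2.507; (b) c_gold ≈ 0.927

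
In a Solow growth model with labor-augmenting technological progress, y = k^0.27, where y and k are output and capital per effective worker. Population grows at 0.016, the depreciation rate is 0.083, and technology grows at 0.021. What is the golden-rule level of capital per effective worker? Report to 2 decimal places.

k_gold ≈ 3.04

Break-even investment rate: n + g + δ = 0.016 + 0.021 + 0.083 = 0.12.
Golden rule sets MPK = n+g+δ: 0.27·k^(0.27−1) = 0.12, so k_gold = (0.27/0.12)^(1/0.73) ≈ 3.0370.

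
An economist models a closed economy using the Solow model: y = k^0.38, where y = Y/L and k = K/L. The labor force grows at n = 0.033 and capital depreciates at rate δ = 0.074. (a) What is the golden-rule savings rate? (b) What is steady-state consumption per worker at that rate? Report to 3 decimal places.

(a) s_gold = 0.380; (b) c_gold ≈ 1.348

n + δ = 0.033 + 0.074 = 0.107.
For Cobb-Douglas, s_gold equals capital's share: s_gold = 0.38.
Maximizing c = f(k) − (n+δ)·k gives f'(k) = n+δ, i.e. 0.38·k^(0.38−1) = 0.107, so k_gold = (0.38/0.107)^(1/0.62) ≈ 7.7222.
y_gold = 7.7222^0.38 ≈ 2.1744; c_gold = (1−0.38)·y_gold ≈ 1.3481.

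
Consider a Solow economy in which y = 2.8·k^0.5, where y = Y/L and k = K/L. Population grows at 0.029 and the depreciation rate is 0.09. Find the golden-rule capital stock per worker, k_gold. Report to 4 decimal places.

k_gold ≈ 138.4083

Break-even investment rate: n + δ = 0.029 + 0.09 = 0.119.
Setting f'(k) = n+δ gives 0.5·2.8·k^(0.5−1) = 0.119, hence k_gold = (0.5·2.8/0.119)^(1/0.5) ≈ 138.4083.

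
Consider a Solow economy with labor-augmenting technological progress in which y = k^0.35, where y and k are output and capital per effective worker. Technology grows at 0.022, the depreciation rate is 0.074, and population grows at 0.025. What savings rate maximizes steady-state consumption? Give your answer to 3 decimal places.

n + g + δ = 0.025 + 0.022 + 0.074 = 0.121.
At the golden rule MPK = n+g+δ, and in any Cobb-Douglas steady state s = (n+g+δ)·k/y = MPK·k/y = capital's share 0.35.

s_gold = 0.350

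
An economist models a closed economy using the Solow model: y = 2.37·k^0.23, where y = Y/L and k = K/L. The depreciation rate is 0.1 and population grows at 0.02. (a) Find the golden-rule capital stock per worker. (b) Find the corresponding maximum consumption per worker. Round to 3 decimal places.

(a) k_gold ≈ 7.139; (b) c_gold ≈ 2.868

The effective depreciation rate is n + δ = 0.02 + 0.1 = 0.12.
At the golden rule the marginal product of capital equals n+δ: 0.23·2.37·k^(0.23−1) = 0.12. Solving, k_gold = (0.23·2.37/0.12)^(1/0.77) ≈ 7.1389.
y_gold = 2.37·7.1389^0.23 ≈ 3.7246; c_gold = y_gold − 0.12·k_gold ≈ 2.8680.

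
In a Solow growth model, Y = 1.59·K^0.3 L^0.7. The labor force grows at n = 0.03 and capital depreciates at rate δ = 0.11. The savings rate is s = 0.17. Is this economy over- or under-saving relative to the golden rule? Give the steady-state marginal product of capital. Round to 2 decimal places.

under-saving; MPK ≈ 0.25

n + δ = 0.03 + 0.11 = 0.14.
Steady-state k*: s·A·k^0.3 = 0.14·k gives k* = (0.17·1.59/0.14)^(1/0.7) ≈ 2.5596.
MPK = 0.3·1.59·2.5596^(-0.7) ≈ 0.2471.
MPK > n+δ = 0.14, so the economy is dynamically efficient (under-saving).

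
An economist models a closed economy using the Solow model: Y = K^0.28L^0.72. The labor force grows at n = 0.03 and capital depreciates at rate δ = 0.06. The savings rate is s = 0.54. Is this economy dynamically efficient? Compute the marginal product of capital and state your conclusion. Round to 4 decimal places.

dynamically inefficient; MPK ≈ 0.0467

Break-even investment rate: n + δ = 0.03 + 0.06 = 0.09.
Steady-state k*: s·k^0.28 = 0.09·k gives k* = (0.54/0.09)^(1/0.72) ≈ 12.0439.
MPK = 0.28·12.0439^(-0.72) ≈ 0.0467.
MPK < n+δ = 0.09, so the economy is dynamically inefficient (over-saving).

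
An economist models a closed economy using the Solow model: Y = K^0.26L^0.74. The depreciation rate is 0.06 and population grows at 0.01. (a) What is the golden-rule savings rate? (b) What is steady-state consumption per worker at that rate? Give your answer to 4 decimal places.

The effective depreciation rate is n + δ = 0.01 + 0.06 = 0.07.
For Cobb-Douglas, s_gold equals capital's share: s_gold = 0.26.
Golden rule sets MPK = n+δ: 0.26·k^(0.26−1) = 0.07, so k_gold = (0.26/0.07)^(1/0.74) ≈ 5.8898.
y_gold = 5.8898^0.26 ≈ 1.5857; c_gold = (1−0.26)·y_gold ≈ 1.1734.

(a) s_gold = 0.2600; (b) c_gold ≈ 1.1734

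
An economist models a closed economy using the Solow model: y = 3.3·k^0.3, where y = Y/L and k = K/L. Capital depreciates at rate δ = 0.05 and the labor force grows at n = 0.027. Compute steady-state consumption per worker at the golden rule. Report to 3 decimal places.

c_gold ≈ 6.902

Capital per worker breaks even when investment replaces (n + δ)·k; here n + δ = 0.077.
Maximizing c = f(k) − (n+δ)·k gives f'(k) = n+δ, i.e. 0.3·3.3·k^(0.3−1) = 0.077, so k_gold = (0.3·3.3/0.077)^(1/0.7) ≈ 38.4142.
y_gold = 3.3·38.4142^0.3 ≈ 9.8597.
c_gold = y_gold − (n+δ)·k_gold = 9.8597 − 0.077·38.4142 ≈ 6.9018.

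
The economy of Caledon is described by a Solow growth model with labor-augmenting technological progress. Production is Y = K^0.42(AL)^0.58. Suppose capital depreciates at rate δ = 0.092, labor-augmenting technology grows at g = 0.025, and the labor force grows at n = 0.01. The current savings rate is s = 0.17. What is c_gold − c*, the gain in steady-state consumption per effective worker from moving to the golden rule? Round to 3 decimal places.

The effective depreciation rate is n + g + δ = 0.01 + 0.025 + 0.092 = 0.127.
Current steady state (s = 0.17): k* = (0.17/0.127)^(1/0.58) ≈ 1.6533, y* = 1.6533^0.42 ≈ 1.2351, c* = (1−0.17)·1.2351 ≈ 1.0251.
Setting f'(k) = n+g+δ gives 0.42·k^(0.42−1) = 0.127, hence k_gold = (0.42/0.127)^(1/0.58) ≈ 7.8631.
y_gold = 7.8631^0.42 ≈ 2.3777, c_gold = y_gold − 0.127·k_gold ≈ 1.3790.
Gain: Δc = 1.3790 − 1.0251 ≈ 0.3539.

Δc ≈ 0.354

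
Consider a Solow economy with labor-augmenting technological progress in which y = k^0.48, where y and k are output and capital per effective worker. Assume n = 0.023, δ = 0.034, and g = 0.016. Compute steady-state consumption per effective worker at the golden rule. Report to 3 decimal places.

The effective depreciation rate is n + g + δ = 0.023 + 0.016 + 0.034 = 0.073.
Maximizing c = f(k) − (n+g+δ)·k gives f'(k) = n+g+δ, i.e. 0.48·k^(0.48−1) = 0.073, so k_gold = (0.48/0.073)^(1/0.52) ≈ 37.4042.
y_gold = 37.4042^0.48 ≈ 5.6885.
c_gold = y_gold − (n+g+δ)·k_gold = 5.6885 − 0.073·37.4042 ≈ 2.9580.

c_gold ≈ 2.958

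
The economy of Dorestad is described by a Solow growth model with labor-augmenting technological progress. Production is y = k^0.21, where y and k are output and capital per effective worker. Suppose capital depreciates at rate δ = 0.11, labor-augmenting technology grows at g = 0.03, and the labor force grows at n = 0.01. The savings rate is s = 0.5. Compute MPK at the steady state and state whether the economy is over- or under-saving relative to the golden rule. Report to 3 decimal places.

Break-even investment rate: n + g + δ = 0.01 + 0.03 + 0.11 = 0.15.
Steady-state k*: s·k^0.21 = 0.15·k gives k* = (0.5/0.15)^(1/0.79) ≈ 4.5906.
MPK = 0.21·4.5906^(-0.79) ≈ 0.0630.
MPK < n+g+δ = 0.15, so the economy is dynamically inefficient (over-saving).

over-saving; MPK ≈ 0.063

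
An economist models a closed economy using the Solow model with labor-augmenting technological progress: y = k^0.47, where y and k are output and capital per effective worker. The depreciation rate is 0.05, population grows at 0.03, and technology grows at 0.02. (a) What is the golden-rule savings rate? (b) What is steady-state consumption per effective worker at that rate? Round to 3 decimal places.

n + g + δ = 0.03 + 0.02 + 0.05 = 0.1.
For Cobb-Douglas, s_gold equals capital's share: s_gold = 0.47.
Golden rule sets MPK = n+g+δ: 0.47·k^(0.47−1) = 0.1, so k_gold = (0.47/0.1)^(1/0.53) ≈ 18.5400.
y_gold = 18.5400^0.47 ≈ 3.9447; c_gold = (1−0.47)·y_gold ≈ 2.0907.

(a) s_gold = 0.470; (b) c_gold ≈ 2.091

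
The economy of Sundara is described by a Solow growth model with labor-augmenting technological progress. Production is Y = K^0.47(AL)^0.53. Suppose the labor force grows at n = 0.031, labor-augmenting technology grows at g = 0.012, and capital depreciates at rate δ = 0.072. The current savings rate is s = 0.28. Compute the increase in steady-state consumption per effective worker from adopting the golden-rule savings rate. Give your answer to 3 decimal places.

Δc ≈ 0.262

Capital per effective worker breaks even when investment replaces (n + g + δ)·k; here n + g + δ = 0.115.
Current steady state (s = 0.28): k* = (0.28/0.115)^(1/0.53) ≈ 5.3601, y* = 5.3601^0.47 ≈ 2.2015, c* = (1−0.28)·2.2015 ≈ 1.5850.
Golden rule sets MPK = n+g+δ: 0.47·k^(0.47−1) = 0.115, so k_gold = (0.47/0.115)^(1/0.53) ≈ 14.2425.
y_gold = 14.2425^0.47 ≈ 3.4849, c_gold = y_gold − 0.115·k_gold ≈ 1.8470.
Gain: Δc = 1.8470 − 1.5850 ≈ 0.2619.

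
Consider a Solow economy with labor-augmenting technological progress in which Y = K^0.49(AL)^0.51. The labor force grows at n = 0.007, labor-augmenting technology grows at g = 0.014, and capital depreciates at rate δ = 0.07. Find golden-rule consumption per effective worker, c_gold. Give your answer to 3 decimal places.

n + g + δ = 0.007 + 0.014 + 0.07 = 0.091.
At the golden rule the marginal product of capital equals n+g+δ: 0.49·k^(0.49−1) = 0.091. Solving, k_gold = (0.49/0.091)^(1/0.51) ≈ 27.1417.
y_gold = 27.1417^0.49 ≈ 5.0406.
c_gold = y_gold − (n+g+δ)·k_gold = 5.0406 − 0.091·27.1417 ≈ 2.5707.

c_gold ≈ 2.571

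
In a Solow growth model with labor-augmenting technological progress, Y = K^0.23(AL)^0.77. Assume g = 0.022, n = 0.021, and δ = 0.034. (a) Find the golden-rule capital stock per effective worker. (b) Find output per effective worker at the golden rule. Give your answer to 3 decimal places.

(a) k_gold ≈ 4.142; (b) y_gold ≈ 1.387

Break-even investment rate: n + g + δ = 0.021 + 0.022 + 0.034 = 0.077.
Maximizing c = f(k) − (n+g+δ)·k gives f'(k) = n+g+δ, i.e. 0.23·k^(0.23−1) = 0.077, so k_gold = (0.23/0.077)^(1/0.77) ≈ 4.1418.
y_gold = 4.1418^0.23 ≈ 1.3866.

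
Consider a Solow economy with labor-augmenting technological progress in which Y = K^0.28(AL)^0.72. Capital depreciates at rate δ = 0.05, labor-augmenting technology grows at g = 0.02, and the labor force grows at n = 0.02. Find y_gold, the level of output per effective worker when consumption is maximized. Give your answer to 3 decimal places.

y_gold ≈ 1.555

The effective depreciation rate is n + g + δ = 0.02 + 0.02 + 0.05 = 0.09.
Maximizing c = f(k) − (n+g+δ)·k gives f'(k) = n+g+δ, i.e. 0.28·k^(0.28−1) = 0.09, so k_gold = (0.28/0.09)^(1/0.72) ≈ 4.8373.
Output: y_gold = k_gold^0.28 = 4.8373^0.28 ≈ 1.5549.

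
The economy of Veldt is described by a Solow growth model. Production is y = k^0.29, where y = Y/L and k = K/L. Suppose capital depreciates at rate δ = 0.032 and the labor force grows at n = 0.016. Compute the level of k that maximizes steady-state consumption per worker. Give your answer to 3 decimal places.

k_gold ≈ 12.596

n + δ = 0.016 + 0.032 = 0.048.
At the golden rule the marginal product of capital equals n+δ: 0.29·k^(0.29−1) = 0.048. Solving, k_gold = (0.29/0.048)^(1/0.71) ≈ 12.5957.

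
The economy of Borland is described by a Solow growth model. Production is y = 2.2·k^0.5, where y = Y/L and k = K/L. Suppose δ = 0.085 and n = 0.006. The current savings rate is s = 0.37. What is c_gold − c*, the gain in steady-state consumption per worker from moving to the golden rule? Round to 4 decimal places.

Δc ≈ 0.8989

The effective depreciation rate is n + δ = 0.006 + 0.085 = 0.091.
Current steady state (s = 0.37): k* = (0.37·2.2/0.091)^(1/0.5) ≈ 80.0140, y* = 2.2·80.0140^0.5 ≈ 19.6791, c* = (1−0.37)·19.6791 ≈ 12.3978.
Maximizing c = f(k) − (n+δ)·k gives f'(k) = n+δ, i.e. 0.5·2.2·k^(0.5−1) = 0.091, so k_gold = (0.5·2.2/0.091)^(1/0.5) ≈ 146.1176.
y_gold = 2.2·146.1176^0.5 ≈ 26.5934, c_gold = y_gold − 0.091·k_gold ≈ 13.2967.
Gain: Δc = 13.2967 − 12.3978 ≈ 0.8989.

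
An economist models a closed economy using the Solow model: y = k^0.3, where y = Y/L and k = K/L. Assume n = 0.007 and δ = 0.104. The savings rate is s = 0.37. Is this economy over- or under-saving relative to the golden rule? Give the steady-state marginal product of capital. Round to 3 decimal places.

over-saving; MPK ≈ 0.090

n + δ = 0.007 + 0.104 = 0.111.
Steady-state k*: s·k^0.3 = 0.111·k gives k* = (0.37/0.111)^(1/0.7) ≈ 5.5843.
MPK = 0.3·5.5843^(-0.7) ≈ 0.0900.
MPK < n+δ = 0.111, so the economy is dynamically inefficient (over-saving).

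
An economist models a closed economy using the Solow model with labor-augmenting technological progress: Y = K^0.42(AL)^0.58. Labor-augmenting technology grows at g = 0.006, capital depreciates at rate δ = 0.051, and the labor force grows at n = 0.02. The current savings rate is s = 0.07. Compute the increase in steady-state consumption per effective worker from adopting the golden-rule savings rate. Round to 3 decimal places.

Δc ≈ 1.113

n + g + δ = 0.02 + 0.006 + 0.051 = 0.077.
Current steady state (s = 0.07): k* = (0.07/0.077)^(1/0.58) ≈ 0.8485, y* = 0.8485^0.42 ≈ 0.9333, c* = (1−0.07)·0.9333 ≈ 0.8680.
Maximizing c = f(k) − (n+g+δ)·k gives f'(k) = n+g+δ, i.e. 0.42·k^(0.42−1) = 0.077, so k_gold = (0.42/0.077)^(1/0.58) ≈ 18.6326.
y_gold = 18.6326^0.42 ≈ 3.4160, c_gold = y_gold − 0.077·k_gold ≈ 1.9813.
Gain: Δc = 1.9813 − 0.8680 ≈ 1.1133.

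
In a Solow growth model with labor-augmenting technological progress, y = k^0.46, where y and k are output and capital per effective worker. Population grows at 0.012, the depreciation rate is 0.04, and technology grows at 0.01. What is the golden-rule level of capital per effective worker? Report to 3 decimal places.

Capital per effective worker breaks even when investment replaces (n + g + δ)·k; here n + g + δ = 0.062.
Maximizing c = f(k) − (n+g+δ)·k gives f'(k) = n+g+δ, i.e. 0.46·k^(0.46−1) = 0.062, so k_gold = (0.46/0.062)^(1/0.54) ≈ 40.9062.

k_gold ≈ 40.906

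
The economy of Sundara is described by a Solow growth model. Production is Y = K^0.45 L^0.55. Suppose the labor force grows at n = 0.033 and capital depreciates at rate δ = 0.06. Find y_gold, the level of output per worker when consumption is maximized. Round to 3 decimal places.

y_gold ≈ 3.633

The effective depreciation rate is n + δ = 0.033 + 0.06 = 0.093.
Setting f'(k) = n+δ gives 0.45·k^(0.45−1) = 0.093, hence k_gold = (0.45/0.093)^(1/0.55) ≈ 17.5777.
Output: y_gold = k_gold^0.45 = 17.5777^0.45 ≈ 3.6327.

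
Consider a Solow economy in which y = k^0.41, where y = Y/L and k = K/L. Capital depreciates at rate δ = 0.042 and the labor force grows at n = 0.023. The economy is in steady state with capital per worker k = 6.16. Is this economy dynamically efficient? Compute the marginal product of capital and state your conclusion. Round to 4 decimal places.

dynamically efficient; MPK ≈ 0.1403

Capital per worker breaks even when investment replaces (n + δ)·k; here n + δ = 0.065.
MPK = 0.41·k^(0.41−1) = 0.41·6.16^(-0.59) ≈ 0.1403.
MPK > 0.065, so the economy is dynamically efficient (under-saving).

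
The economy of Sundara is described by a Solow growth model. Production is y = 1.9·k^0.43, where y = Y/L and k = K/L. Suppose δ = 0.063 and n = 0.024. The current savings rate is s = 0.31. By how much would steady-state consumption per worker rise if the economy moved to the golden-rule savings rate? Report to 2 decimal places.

Δc ≈ 0.32

The effective depreciation rate is n + δ = 0.024 + 0.063 = 0.087.
Current steady state (s = 0.31): k* = (0.31·1.9/0.087)^(1/0.57) ≈ 28.6541, y* = 1.9·28.6541^0.43 ≈ 8.0416, c* = (1−0.31)·8.0416 ≈ 5.5487.
Golden rule sets MPK = n+δ: 0.43·1.9·k^(0.43−1) = 0.087, so k_gold = (0.43·1.9/0.087)^(1/0.57) ≈ 50.8740.
y_gold = 1.9·50.8740^0.43 ≈ 10.2931, c_gold = y_gold − 0.087·k_gold ≈ 5.8671.
Gain: Δc = 5.8671 − 5.5487 ≈ 0.3184.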